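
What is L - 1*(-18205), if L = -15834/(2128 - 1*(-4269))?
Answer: 116441551/6397 ≈ 18203.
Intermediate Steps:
L = -15834/6397 (L = -15834/(2128 + 4269) = -15834/6397 ≈ -2.4752)
L - 1*(-18205) = -15834/6397 - 1*(-18205) = -15834/6397 + 18205 = 116441551/6397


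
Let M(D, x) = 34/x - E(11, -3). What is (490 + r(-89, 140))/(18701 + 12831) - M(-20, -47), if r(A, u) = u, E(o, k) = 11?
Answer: 8701871/741002 ≈ 11.743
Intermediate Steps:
M(D, x) = -11 + 34/x (M(D, x) = 34/x - 1*11 = 34/x - 11 = -11 + 34/x)
(490 + r(-89, 140))/(18701 + 12831) - M(-20, -47) = (490 + 140)/(18701 + 12831) - (-11 + 34/(-47)) = 630/31532 - (-11 + 34*(-1/47)) = 630*(1/31532) - (-11 - 34/47) = 315/15766 - 1*(-551/47) = 315/15766 + 551/47 = 8701871/741002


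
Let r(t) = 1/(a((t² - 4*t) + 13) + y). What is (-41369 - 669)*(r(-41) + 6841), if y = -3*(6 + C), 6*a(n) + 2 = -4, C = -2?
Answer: -3738523416/13 ≈ -2.8758e+8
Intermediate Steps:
a(n) = -1 (a(n) = -⅓ + (⅙)*(-4) = -⅓ - ⅔ = -1)
y = -12 (y = -3*(6 - 2) = -3*4 = -12)
r(t) = -1/13 (r(t) = 1/(-1 - 12) = 1/(-13) = -1/13)
(-41369 - 669)*(r(-41) + 6841) = (-41369 - 669)*(-1/13 + 6841) = -42038*88932/13 = -3738523416/13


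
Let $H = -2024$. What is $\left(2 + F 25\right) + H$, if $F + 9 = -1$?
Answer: $-2272$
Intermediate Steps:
$F = -10$ ($F = -9 - 1 = -10$)
$\left(2 + F 25\right) + H = \left(2 - 250\right) - 2024 = -248 - 2024 = -2272$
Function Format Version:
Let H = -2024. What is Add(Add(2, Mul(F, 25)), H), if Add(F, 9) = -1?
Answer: -2272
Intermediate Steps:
F = -10 (F = Add(-9, -1) = -10)
Add(Add(2, Mul(F, 25)), H) = Add(Add(2, Mul(-10, 25)), -2024) = Add(Add(2, -250), -2024) = Add(-248, -2024) = -2272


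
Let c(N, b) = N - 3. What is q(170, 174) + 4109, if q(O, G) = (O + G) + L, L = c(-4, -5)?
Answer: 4446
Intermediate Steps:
c(N, b) = -3 + N
L = -7 (L = -3 - 4 = -7)
q(O, G) = -7 + G + O (q(O, G) = (O + G) - 7 = (G + O) - 7 = -7 + G + O)
q(170, 174) + 4109 = (-7 + 174 + 170) + 4109 = 337 + 4109 = 4446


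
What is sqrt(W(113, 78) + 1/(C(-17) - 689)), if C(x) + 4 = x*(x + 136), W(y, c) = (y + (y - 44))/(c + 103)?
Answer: sqrt(60728205769)/245798 ≈ 1.0026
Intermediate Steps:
W(y, c) = (-44 + 2*y)/(103 + c) (W(y, c) = (y + (-44 + y))/(103 + c) = (-44 + 2*y)/(103 + c))
C(x) = -4 + x*(136 + x) (C(x) = -4 + x*(x + 136) = -4 + x*(136 + x))
sqrt(W(113, 78) + 1/(C(-17) - 689)) = sqrt(2*(-22 + 113)/(103 + 78) + 1/((-4 + (-17)**2 + 136*(-17)) - 689)) = sqrt(2*91/181 + 1/((-4 + 289 - 2312) - 689)) = sqrt(2*(1/181)*91 + 1/(-2027 - 689)) = sqrt(182/181 + 1/(-2716)) = sqrt(182/181 - 1/2716) = sqrt(494131/491596) = sqrt(60728205769)/245798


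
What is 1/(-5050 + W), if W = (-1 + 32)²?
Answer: -1/4089 ≈ -0.00024456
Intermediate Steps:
W = 961 (W = 31² = 961)
1/(-5050 + W) = 1/(-5050 + 961) = 1/(-4089) = -1/4089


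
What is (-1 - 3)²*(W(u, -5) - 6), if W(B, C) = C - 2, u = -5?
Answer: -208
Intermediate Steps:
W(B, C) = -2 + C
(-1 - 3)²*(W(u, -5) - 6) = (-1 - 3)²*((-2 - 5) - 6) = (-4)²*(-7 - 6) = 16*(-13) = -208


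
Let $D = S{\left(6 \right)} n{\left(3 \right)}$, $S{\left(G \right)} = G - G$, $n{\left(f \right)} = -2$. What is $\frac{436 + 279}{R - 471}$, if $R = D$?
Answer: $- \frac{715}{471} \approx -1.518$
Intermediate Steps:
$S{\left(G \right)} = 0$
$D = 0$ ($D = 0 \left(-2\right) = 0$)
$R = 0$
$\frac{436 + 279}{R - 471} = \frac{436 + 279}{0 - 471} = \frac{715}{-471} = 715 \left(- \frac{1}{471}\right) = - \frac{715}{471}$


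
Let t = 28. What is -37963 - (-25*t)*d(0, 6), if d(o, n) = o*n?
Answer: -37963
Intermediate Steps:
d(o, n) = n*o
-37963 - (-25*t)*d(0, 6) = -37963 - (-25*28)*6*0 = -37963 - (-700)*0 = -37963 - 1*0 = -37963 + 0 = -37963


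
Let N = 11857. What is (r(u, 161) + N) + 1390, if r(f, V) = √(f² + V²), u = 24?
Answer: 13247 + √26497 ≈ 13410.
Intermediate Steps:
r(f, V) = √(V² + f²)
(r(u, 161) + N) + 1390 = (√(161² + 24²) + 11857) + 1390 = (√(25921 + 576) + 11857) + 1390 = (√26497 + 11857) + 1390 = (11857 + √26497) + 1390 = 13247 + √26497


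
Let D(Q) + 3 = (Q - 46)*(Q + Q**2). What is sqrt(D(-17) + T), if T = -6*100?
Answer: 9*I*sqrt(219) ≈ 133.19*I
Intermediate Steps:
D(Q) = -3 + (-46 + Q)*(Q + Q**2) (D(Q) = -3 + (Q - 46)*(Q + Q**2) = -3 + (-46 + Q)*(Q + Q**2))
T = -600
sqrt(D(-17) + T) = sqrt((-3 + (-17)**3 - 46*(-17) - 45*(-17)**2) - 600) = sqrt((-3 - 4913 + 782 - 45*289) - 600) = sqrt((-3 - 4913 + 782 - 13005) - 600) = sqrt(-17139 - 600) = sqrt(-17739) = 9*I*sqrt(219)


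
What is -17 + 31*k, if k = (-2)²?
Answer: 107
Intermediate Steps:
k = 4
-17 + 31*k = -17 + 31*4 = -17 + 124 = 107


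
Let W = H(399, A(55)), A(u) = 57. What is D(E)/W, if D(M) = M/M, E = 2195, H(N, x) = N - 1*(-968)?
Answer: 1/1367 ≈ 0.00073153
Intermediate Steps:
H(N, x) = 968 + N (H(N, x) = N + 968 = 968 + N)
D(M) = 1
W = 1367 (W = 968 + 399 = 1367)
D(E)/W = 1/1367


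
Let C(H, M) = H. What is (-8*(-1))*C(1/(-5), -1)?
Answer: -8/5 ≈ -1.6000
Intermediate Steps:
(-8*(-1))*C(1/(-5), -1) = -8*(-1)/(-5) = 8*(-⅕) = -8/5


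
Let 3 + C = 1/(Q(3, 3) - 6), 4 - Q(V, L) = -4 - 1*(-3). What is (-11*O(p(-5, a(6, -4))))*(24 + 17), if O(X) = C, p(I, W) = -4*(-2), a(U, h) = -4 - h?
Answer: 1804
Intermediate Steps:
Q(V, L) = 5 (Q(V, L) = 4 - (-4 - 1*(-3)) = 4 - (-4 + 3) = 4 - 1*(-1) = 4 + 1 = 5)
C = -4 (C = -3 + 1/(5 - 6) = -3 + 1/(-1) = -3 - 1 = -4)
p(I, W) = 8
O(X) = -4
(-11*O(p(-5, a(6, -4))))*(24 + 17) = (-11*(-4))*(24 + 17) = 44*41 = 1804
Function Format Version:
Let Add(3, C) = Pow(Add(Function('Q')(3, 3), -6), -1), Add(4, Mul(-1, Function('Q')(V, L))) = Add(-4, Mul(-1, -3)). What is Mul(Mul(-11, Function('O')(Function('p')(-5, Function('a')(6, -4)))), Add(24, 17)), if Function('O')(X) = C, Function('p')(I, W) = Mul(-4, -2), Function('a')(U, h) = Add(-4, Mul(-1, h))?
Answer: 1804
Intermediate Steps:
Function('Q')(V, L) = 5 (Function('Q')(V, L) = Add(4, Mul(-1, Add(-4, Mul(-1, -3)))) = Add(4, Mul(-1, Add(-4, 3))) = Add(4, Mul(-1, -1)) = Add(4, 1) = 5)
C = -4 (C = Add(-3, Pow(Add(5, -6), -1)) = Add(-3, Pow(-1, -1)) = Add(-3, -1) = -4)
Function('p')(I, W) = 8
Function('O')(X) = -4
Mul(Mul(-11, Function('O')(Function('p')(-5, Function('a')(6, -4)))), Add(24, 17)) = Mul(Mul(-11, -4), Add(24, 17)) = Mul(44, 41) = 1804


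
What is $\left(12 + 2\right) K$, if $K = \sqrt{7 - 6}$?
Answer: $14$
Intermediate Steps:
$K = 1$ ($K = \sqrt{1} = 1$)
$\left(12 + 2\right) K = \left(12 + 2\right) 1 = 14 \cdot 1 = 14$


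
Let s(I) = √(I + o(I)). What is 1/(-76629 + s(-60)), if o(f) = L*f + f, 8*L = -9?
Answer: -7298/559238447 - I*√210/11744007387 ≈ -1.305e-5 - 1.2339e-9*I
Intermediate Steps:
L = -9/8 (L = (⅛)*(-9) = -9/8 ≈ -1.1250)
o(f) = -f/8 (o(f) = -9*f/8 + f = -f/8)
s(I) = √14*√I/4 (s(I) = √(I - I/8) = √(7*I/8) = √14*√I/4)
1/(-76629 + s(-60)) = 1/(-76629 + √14*√(-60)/4) = 1/(-76629 + √14*(2*I*√15)/4) = 1/(-76629 + I*√210/2)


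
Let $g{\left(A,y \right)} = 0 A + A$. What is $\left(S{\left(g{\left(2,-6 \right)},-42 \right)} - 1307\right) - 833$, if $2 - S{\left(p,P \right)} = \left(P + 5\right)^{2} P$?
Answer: $55360$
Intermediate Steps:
$g{\left(A,y \right)} = A$ ($g{\left(A,y \right)} = 0 + A = A$)
$S{\left(p,P \right)} = 2 - P \left(5 + P\right)^{2}$ ($S{\left(p,P \right)} = 2 - \left(P + 5\right)^{2} P = 2 - \left(5 + P\right)^{2} P = 2 - P \left(5 + P\right)^{2}$)
$\left(S{\left(g{\left(2,-6 \right)},-42 \right)} - 1307\right) - 833 = \left(\left(2 - - 42 \left(5 - 42\right)^{2}\right) - 1307\right) - 833 = \left(\left(2 - - 42 \left(-37\right)^{2}\right) - 1307\right) - 833 = \left(\left(2 - \left(-42\right) 1369\right) - 1307\right) - 833 = \left(\left(2 + 57498\right) - 1307\right) - 833 = \left(57500 - 1307\right) - 833 = 56193 - 833 = 55360$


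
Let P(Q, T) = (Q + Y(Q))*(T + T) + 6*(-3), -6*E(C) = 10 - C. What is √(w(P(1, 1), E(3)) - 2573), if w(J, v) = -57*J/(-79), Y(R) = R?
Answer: I*√16121135/79 ≈ 50.824*I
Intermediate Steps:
E(C) = -5/3 + C/6 (E(C) = -(10 - C)/6 = -5/3 + C/6)
P(Q, T) = -18 + 4*Q*T (P(Q, T) = (Q + Q)*(T + T) + 6*(-3) = (2*Q)*(2*T) - 18 = 4*Q*T - 18 = -18 + 4*Q*T)
w(J, v) = 57*J/79 (w(J, v) = -57*J*(-1/79) = 57*J/79)
√(w(P(1, 1), E(3)) - 2573) = √(57*(-18 + 4*1*1)/79 - 2573) = √(57*(-18 + 4)/79 - 2573) = √((57/79)*(-14) - 2573) = √(-798/79 - 2573) = √(-204065/79) = I*√16121135/79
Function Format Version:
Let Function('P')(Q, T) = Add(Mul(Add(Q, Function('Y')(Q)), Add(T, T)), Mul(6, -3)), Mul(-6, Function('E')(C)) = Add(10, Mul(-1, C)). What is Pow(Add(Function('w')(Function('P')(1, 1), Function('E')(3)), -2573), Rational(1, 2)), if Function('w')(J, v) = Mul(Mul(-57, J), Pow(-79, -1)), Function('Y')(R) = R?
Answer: Mul(Rational(1, 79), I, Pow(16121135, Rational(1, 2))) ≈ Mul(50.824, I)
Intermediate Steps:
Function('E')(C) = Add(Rational(-5, 3), Mul(Rational(1, 6), C)) (Function('E')(C) = Mul(Rational(-1, 6), Add(10, Mul(-1, C))) = Add(Rational(-5, 3), Mul(Rational(1, 6), C)))
Function('P')(Q, T) = Add(-18, Mul(4, Q, T)) (Function('P')(Q, T) = Add(Mul(Add(Q, Q), Add(T, T)), Mul(6, -3)) = Add(Mul(Mul(2, Q), Mul(2, T)), -18) = Add(Mul(4, Q, T), -18) = Add(-18, Mul(4, Q, T)))
Function('w')(J, v) = Mul(Rational(57, 79), J) (Function('w')(J, v) = Mul(Mul(-57, J), Rational(-1, 79)) = Mul(Rational(57, 79), J))
Pow(Add(Function('w')(Function('P')(1, 1), Function('E')(3)), -2573), Rational(1, 2)) = Pow(Add(Mul(Rational(57, 79), Add(-18, Mul(4, 1, 1))), -2573), Rational(1, 2)) = Pow(Add(Mul(Rational(57, 79), Add(-18, 4)), -2573), Rational(1, 2)) = Pow(Add(Mul(Rational(57, 79), -14), -2573), Rational(1, 2)) = Pow(Add(Rational(-798, 79), -2573), Rational(1, 2)) = Pow(Rational(-204065, 79), Rational(1, 2)) = Mul(Rational(1, 79), I, Pow(16121135, Rational(1, 2)))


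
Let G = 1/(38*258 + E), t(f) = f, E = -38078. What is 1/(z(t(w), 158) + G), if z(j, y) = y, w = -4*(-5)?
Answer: 28274/4467291 ≈ 0.0063291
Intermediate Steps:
w = 20
G = -1/28274 (G = 1/(38*258 - 38078) = 1/(9804 - 38078) = 1/(-28274) = -1/28274 ≈ -3.5368e-5)
1/(z(t(w), 158) + G) = 1/(158 - 1/28274) = 1/(4467291/28274) = 28274/4467291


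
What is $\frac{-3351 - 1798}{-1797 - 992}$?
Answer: $\frac{5149}{2789} \approx 1.8462$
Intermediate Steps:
$\frac{-3351 - 1798}{-1797 - 992} = - \frac{5149}{-2789} = \left(-5149\right) \left(- \frac{1}{2789}\right) = \frac{5149}{2789}$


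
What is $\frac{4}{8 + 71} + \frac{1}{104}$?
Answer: $\frac{495}{8216} \approx 0.060248$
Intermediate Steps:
$\frac{4}{8 + 71} + \frac{1}{104} = \frac{4}{79} + \frac{1}{104} = \frac{495}{8216}$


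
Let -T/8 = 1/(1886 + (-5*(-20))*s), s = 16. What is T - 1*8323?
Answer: -14506993/1743 ≈ -8323.0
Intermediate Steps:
T = -4/1743 (T = -8/(1886 - 5*(-20)*16) = -8/(1886 + 100*16) = -8/(1886 + 1600) = -8/3486 = -8*1/3486 = -4/1743 ≈ -0.0022949)
T - 1*8323 = -4/1743 - 1*8323 = -4/1743 - 8323 = -14506993/1743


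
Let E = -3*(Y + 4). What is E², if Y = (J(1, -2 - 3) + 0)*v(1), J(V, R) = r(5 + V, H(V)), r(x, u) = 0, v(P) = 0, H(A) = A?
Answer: 144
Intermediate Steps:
J(V, R) = 0
Y = 0 (Y = (0 + 0)*0 = 0*0 = 0)
E = -12 (E = -3*(0 + 4) = -3*4 = -12)
E² = (-12)² = 144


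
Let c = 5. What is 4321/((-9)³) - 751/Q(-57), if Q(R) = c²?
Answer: -655504/18225 ≈ -35.967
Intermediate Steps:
Q(R) = 25 (Q(R) = 5² = 25)
4321/((-9)³) - 751/Q(-57) = 4321/((-9)³) - 751/25 = 4321/(-729) - 751*1/25 = 4321*(-1/729) - 751/25 = -4321/729 - 751/25 = -655504/18225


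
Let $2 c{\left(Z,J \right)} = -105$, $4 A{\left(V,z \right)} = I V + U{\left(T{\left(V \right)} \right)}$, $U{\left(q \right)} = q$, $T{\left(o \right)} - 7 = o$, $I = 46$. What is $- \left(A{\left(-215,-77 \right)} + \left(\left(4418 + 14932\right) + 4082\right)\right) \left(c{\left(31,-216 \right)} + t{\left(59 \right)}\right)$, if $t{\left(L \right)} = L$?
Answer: $- \frac{543595}{4} \approx -1.359 \cdot 10^{5}$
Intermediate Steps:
$T{\left(o \right)} = 7 + o$
$A{\left(V,z \right)} = \frac{7}{4} + \frac{47 V}{4}$ ($A{\left(V,z \right)} = \frac{46 V + \left(7 + V\right)}{4} = \frac{7 + 47 V}{4} = \frac{7}{4} + \frac{47 V}{4}$)
$c{\left(Z,J \right)} = - \frac{105}{2}$ ($c{\left(Z,J \right)} = \frac{1}{2} \left(-105\right) = - \frac{105}{2}$)
$- \left(A{\left(-215,-77 \right)} + \left(\left(4418 + 14932\right) + 4082\right)\right) \left(c{\left(31,-216 \right)} + t{\left(59 \right)}\right) = - \left(\left(\frac{7}{4} + \frac{47}{4} \left(-215\right)\right) + \left(\left(4418 + 14932\right) + 4082\right)\right) \left(- \frac{105}{2} + 59\right) = - \frac{\left(\left(\frac{7}{4} - \frac{10105}{4}\right) + \left(19350 + 4082\right)\right) 13}{2} = - \frac{\left(- \frac{5049}{2} + 23432\right) 13}{2} = - \frac{41815 \cdot 13}{2 \cdot 2} = \left(-1\right) \frac{543595}{4} = - \frac{543595}{4}$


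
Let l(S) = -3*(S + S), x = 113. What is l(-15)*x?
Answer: 10170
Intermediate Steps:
l(S) = -6*S
l(-15)*x = -6*(-15)*113 = 90*113 = 10170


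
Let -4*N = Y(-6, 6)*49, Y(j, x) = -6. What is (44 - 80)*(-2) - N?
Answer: -3/2 ≈ -1.5000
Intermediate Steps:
N = 147/2 (N = -(-3)*49/2 = -¼*(-294) = 147/2 ≈ 73.500)
(44 - 80)*(-2) - N = (44 - 80)*(-2) - 1*147/2 = -36*(-2) - 147/2 = 72 - 147/2 = -3/2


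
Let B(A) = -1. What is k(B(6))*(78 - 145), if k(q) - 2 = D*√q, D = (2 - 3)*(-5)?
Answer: -134 - 335*I ≈ -134.0 - 335.0*I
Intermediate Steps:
D = 5 (D = -1*(-5) = 5)
k(q) = 2 + 5*√q
k(B(6))*(78 - 145) = (2 + 5*√(-1))*(78 - 145) = (2 + 5*I)*(-67) = -134 - 335*I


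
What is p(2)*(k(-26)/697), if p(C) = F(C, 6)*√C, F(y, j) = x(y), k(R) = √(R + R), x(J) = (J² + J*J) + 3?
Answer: 22*I*√26/697 ≈ 0.16094*I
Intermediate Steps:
x(J) = 3 + 2*J² (x(J) = (J² + J²) + 3 = 2*J² + 3 = 3 + 2*J²)
k(R) = √2*√R (k(R) = √(2*R) = √2*√R)
F(y, j) = 3 + 2*y²
p(C) = √C*(3 + 2*C²) (p(C) = (3 + 2*C²)*√C = √C*(3 + 2*C²))
p(2)*(k(-26)/697) = (√2*(3 + 2*2²))*((√2*√(-26))/697) = (√2*(3 + 2*4))*((√2*(I*√26))*(1/697)) = (√2*(3 + 8))*((2*I*√13)*(1/697)) = (√2*11)*(2*I*√13/697) = (11*√2)*(2*I*√13/697) = 22*I*√26/697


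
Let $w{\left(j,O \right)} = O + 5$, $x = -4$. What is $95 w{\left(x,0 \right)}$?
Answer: $475$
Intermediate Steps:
$w{\left(j,O \right)} = 5 + O$
$95 w{\left(x,0 \right)} = 95 \left(5 + 0\right) = 95 \cdot 5 = 475$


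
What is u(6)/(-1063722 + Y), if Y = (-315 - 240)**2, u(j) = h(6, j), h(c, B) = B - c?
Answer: 0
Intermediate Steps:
u(j) = -6 + j (u(j) = j - 1*6 = j - 6 = -6 + j)
Y = 308025 (Y = (-555)**2 = 308025)
u(6)/(-1063722 + Y) = (-6 + 6)/(-1063722 + 308025) = 0/(-755697) = -1/755697*0 = 0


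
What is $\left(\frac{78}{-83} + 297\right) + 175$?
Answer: $\frac{39098}{83} \approx 471.06$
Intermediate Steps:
$\left(\frac{78}{-83} + 297\right) + 175 = \left(78 \left(- \frac{1}{83}\right) + 297\right) + 175 = \left(- \frac{78}{83} + 297\right) + 175 = \frac{24573}{83} + 175 = \frac{39098}{83}$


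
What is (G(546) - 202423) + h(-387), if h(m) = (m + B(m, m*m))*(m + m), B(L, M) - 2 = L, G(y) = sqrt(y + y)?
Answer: 395105 + 2*sqrt(273) ≈ 3.9514e+5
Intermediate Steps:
G(y) = sqrt(2)*sqrt(y) (G(y) = sqrt(2*y) = sqrt(2)*sqrt(y))
B(L, M) = 2 + L
h(m) = 2*m*(2 + 2*m) (h(m) = (m + (2 + m))*(m + m) = (2 + 2*m)*(2*m) = 2*m*(2 + 2*m))
(G(546) - 202423) + h(-387) = (sqrt(2)*sqrt(546) - 202423) + 4*(-387)*(1 - 387) = (2*sqrt(273) - 202423) + 4*(-387)*(-386) = (-202423 + 2*sqrt(273)) + 597528 = 395105 + 2*sqrt(273)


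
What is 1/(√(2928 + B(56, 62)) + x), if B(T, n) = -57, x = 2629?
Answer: 239/628070 - 3*√319/6908770 ≈ 0.00037278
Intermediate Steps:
1/(√(2928 + B(56, 62)) + x) = 1/(√(2928 - 57) + 2629) = 1/(√2871 + 2629) = 1/(3*√319 + 2629) = 1/(2629 + 3*√319)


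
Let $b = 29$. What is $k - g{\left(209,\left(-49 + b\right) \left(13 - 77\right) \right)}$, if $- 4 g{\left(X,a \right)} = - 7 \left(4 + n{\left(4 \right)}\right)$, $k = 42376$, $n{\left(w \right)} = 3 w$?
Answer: $42348$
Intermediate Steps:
$g{\left(X,a \right)} = 28$ ($g{\left(X,a \right)} = - \frac{\left(-7\right) \left(4 + 3 \cdot 4\right)}{4} = - \frac{\left(-7\right) \left(4 + 12\right)}{4} = - \frac{\left(-7\right) 16}{4} = \left(- \frac{1}{4}\right) \left(-112\right) = 28$)
$k - g{\left(209,\left(-49 + b\right) \left(13 - 77\right) \right)} = 42376 - 28 = 42348$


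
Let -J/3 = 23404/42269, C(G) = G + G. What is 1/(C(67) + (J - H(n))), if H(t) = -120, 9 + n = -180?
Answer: 42269/10666114 ≈ 0.0039629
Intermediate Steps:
n = -189 (n = -9 - 180 = -189)
C(G) = 2*G
J = -70212/42269 ≈ -1.6611
1/(C(67) + (J - H(n))) = 1/(2*67 + (-70212/42269 - 1*(-120))) = 1/(134 + (-70212/42269 + 120)) = 1/(134 + 5002068/42269) = 1/(10666114/42269) = 42269/10666114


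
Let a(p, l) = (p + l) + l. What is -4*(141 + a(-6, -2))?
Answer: -524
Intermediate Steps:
a(p, l) = p + 2*l (a(p, l) = (l + p) + l = p + 2*l)
-4*(141 + a(-6, -2)) = -4*(141 + (-6 + 2*(-2))) = -4*(141 + (-6 - 4)) = -4*(141 - 10) = -4*131 = -524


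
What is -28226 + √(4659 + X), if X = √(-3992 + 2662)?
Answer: -28226 + √(4659 + I*√1330) ≈ -28158.0 + 0.26714*I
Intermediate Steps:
X = I*√1330 (X = √(-1330) = I*√1330 ≈ 36.469*I)
-28226 + √(4659 + X) = -28226 + √(4659 + I*√1330)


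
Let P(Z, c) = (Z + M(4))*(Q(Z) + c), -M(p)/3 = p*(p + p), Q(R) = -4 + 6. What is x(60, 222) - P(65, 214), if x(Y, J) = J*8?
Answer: 8472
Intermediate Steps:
Q(R) = 2
x(Y, J) = 8*J
M(p) = -6*p² (M(p) = -3*p*(p + p) = -3*p*2*p = -6*p²)
P(Z, c) = (-96 + Z)*(2 + c) (P(Z, c) = (Z - 6*4²)*(2 + c) = (Z - 6*16)*(2 + c) = (Z - 96)*(2 + c) = (-96 + Z)*(2 + c))
x(60, 222) - P(65, 214) = 8*222 - (-192 - 96*214 + 2*65 + 65*214) = 1776 - (-192 - 20544 + 130 + 13910) = 1776 - 1*(-6696) = 1776 + 6696 = 8472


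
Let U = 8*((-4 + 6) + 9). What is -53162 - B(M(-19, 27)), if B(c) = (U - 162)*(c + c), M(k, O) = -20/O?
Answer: -1438334/27 ≈ -53272.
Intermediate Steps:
U = 88 (U = 8*(2 + 9) = 8*11 = 88)
B(c) = -148*c (B(c) = (88 - 162)*(c + c) = -148*c)
-53162 - B(M(-19, 27)) = -53162 - (-148)*(-20/27) = -53162 - (-148)*(-20*1/27) = -53162 - (-148)*(-20)/27 = -53162 - 1*2960/27 = -53162 - 2960/27 = -1438334/27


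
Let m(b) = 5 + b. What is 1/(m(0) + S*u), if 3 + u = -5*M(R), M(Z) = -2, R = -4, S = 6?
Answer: 1/47 ≈ 0.021277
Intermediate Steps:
u = 7 (u = -3 - 5*(-2) = -3 + 10 = 7)
1/(m(0) + S*u) = 1/((5 + 0) + 6*7) = 1/(5 + 42) = 1/47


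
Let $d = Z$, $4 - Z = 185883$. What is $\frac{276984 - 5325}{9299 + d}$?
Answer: $- \frac{90553}{58860} \approx -1.5384$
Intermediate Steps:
$Z = -185879$ ($Z = 4 - 185883 = -185879$)
$d = -185879$
$\frac{276984 - 5325}{9299 + d} = \frac{276984 - 5325}{9299 - 185879} = \frac{271659}{-176580} = 271659 \left(- \frac{1}{176580}\right) = - \frac{90553}{58860}$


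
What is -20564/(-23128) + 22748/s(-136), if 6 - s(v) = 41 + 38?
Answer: -131153643/422086 ≈ -310.73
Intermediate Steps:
s(v) = -73 (s(v) = 6 - (41 + 38) = 6 - 1*79 = 6 - 79 = -73)
-20564/(-23128) + 22748/s(-136) = -20564/(-23128) + 22748/(-73) = -20564*(-1/23128) + 22748*(-1/73) = 5141/5782 - 22748/73 = -131153643/422086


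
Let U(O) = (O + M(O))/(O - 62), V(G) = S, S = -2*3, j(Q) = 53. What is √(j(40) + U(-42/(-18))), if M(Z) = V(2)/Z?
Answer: √83216742/1253 ≈ 7.2804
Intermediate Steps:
S = -6
V(G) = -6
M(Z) = -6/Z
U(O) = (O - 6/O)/(-62 + O) (U(O) = (O - 6/O)/(O - 62) = (O - 6/O)/(-62 + O))
√(j(40) + U(-42/(-18))) = √(53 + (-6 + (-42/(-18))²)/(((-42/(-18)))*(-62 - 42/(-18)))) = √(53 + (-6 + (-42*(-1/18))²)/(((-42*(-1/18)))*(-62 - 42*(-1/18)))) = √(53 + (-6 + (7/3)²)/((7/3)*(-62 + 7/3))) = √(53 + 3*(-6 + 49/9)/(7*(-179/3))) = √(53 + (3/7)*(-3/179)*(-5/9)) = √(53 + 5/1253) = √(66414/1253) = √83216742/1253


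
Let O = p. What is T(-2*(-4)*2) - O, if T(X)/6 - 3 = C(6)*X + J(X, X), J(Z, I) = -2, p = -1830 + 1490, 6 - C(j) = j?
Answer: 346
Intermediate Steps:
C(j) = 6 - j
p = -340
O = -340
T(X) = 6 (T(X) = 18 + 6*((6 - 1*6)*X - 2) = 18 + 6*((6 - 6)*X - 2) = 18 + 6*(0*X - 2) = 18 + 6*(0 - 2) = 18 + 6*(-2) = 18 - 12 = 6)
T(-2*(-4)*2) - O = 6 - 1*(-340) = 6 + 340 = 346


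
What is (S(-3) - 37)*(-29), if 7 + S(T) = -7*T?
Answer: 667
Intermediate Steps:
S(T) = -7 - 7*T
(S(-3) - 37)*(-29) = ((-7 - 7*(-3)) - 37)*(-29) = ((-7 + 21) - 37)*(-29) = (14 - 37)*(-29) = -23*(-29) = 667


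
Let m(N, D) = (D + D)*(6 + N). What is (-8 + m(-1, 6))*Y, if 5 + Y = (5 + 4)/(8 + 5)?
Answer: -224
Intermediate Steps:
m(N, D) = 2*D*(6 + N) (m(N, D) = (2*D)*(6 + N) = 2*D*(6 + N))
Y = -56/13 (Y = -5 + (5 + 4)/(8 + 5) = -5 + 9/13 = -56/13 ≈ -4.3077)
(-8 + m(-1, 6))*Y = (-8 + 2*6*(6 - 1))*(-56/13) = (-8 + 2*6*5)*(-56/13) = (-8 + 60)*(-56/13) = 52*(-56/13) = -224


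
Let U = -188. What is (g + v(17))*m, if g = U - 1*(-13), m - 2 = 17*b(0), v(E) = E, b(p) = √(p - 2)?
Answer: -316 - 2686*I*√2 ≈ -316.0 - 3798.6*I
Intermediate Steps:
b(p) = √(-2 + p)
m = 2 + 17*I*√2 (m = 2 + 17*√(-2 + 0) = 2 + 17*√(-2) = 2 + 17*(I*√2) = 2 + 17*I*√2 ≈ 2.0 + 24.042*I)
g = -175 (g = -188 - 1*(-13) = -188 + 13 = -175)
(g + v(17))*m = (-175 + 17)*(2 + 17*I*√2) = -158*(2 + 17*I*√2) = -316 - 2686*I*√2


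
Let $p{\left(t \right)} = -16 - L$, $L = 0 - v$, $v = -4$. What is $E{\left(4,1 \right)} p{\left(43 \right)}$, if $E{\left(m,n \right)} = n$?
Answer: $-20$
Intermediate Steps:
$L = 4$ ($L = 0 - -4 = 0 + 4 = 4$)
$p{\left(t \right)} = -20$ ($p{\left(t \right)} = -16 - 4 = -20$)
$E{\left(4,1 \right)} p{\left(43 \right)} = 1 \left(-20\right) = -20$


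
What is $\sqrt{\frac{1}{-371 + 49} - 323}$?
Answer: $\frac{i \sqrt{33490254}}{322} \approx 17.972 i$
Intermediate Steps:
$\sqrt{\frac{1}{-371 + 49} - 323} = \sqrt{\frac{1}{-322} - 323} = \sqrt{- \frac{1}{322} - 323} = \sqrt{- \frac{104007}{322}} = \frac{i \sqrt{33490254}}{322}$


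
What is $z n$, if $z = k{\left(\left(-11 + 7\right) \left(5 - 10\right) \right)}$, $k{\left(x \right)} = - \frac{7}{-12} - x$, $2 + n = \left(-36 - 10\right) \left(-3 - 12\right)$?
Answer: $- \frac{40076}{3} \approx -13359.0$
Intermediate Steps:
$n = 688$ ($n = -2 + \left(-36 - 10\right) \left(-3 - 12\right) = -2 - -690 = -2 + 690 = 688$)
$k{\left(x \right)} = \frac{7}{12} - x$ ($k{\left(x \right)} = \left(-7\right) \left(- \frac{1}{12}\right) - x = \frac{7}{12} - x$)
$z = - \frac{233}{12}$ ($z = \frac{7}{12} - \left(-11 + 7\right) \left(5 - 10\right) = \frac{7}{12} - \left(-4\right) \left(-5\right) = \frac{7}{12} - 20 = - \frac{233}{12} \approx -19.417$)
$z n = \left(- \frac{233}{12}\right) 688 = - \frac{40076}{3}$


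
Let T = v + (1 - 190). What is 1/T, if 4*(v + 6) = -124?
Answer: -1/226 ≈ -0.0044248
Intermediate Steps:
v = -37 (v = -6 + (¼)*(-124) = -6 - 31 = -37)
T = -226 (T = -37 + (1 - 190) = -37 - 189 = -226)
1/T = 1/(-226) = -1/226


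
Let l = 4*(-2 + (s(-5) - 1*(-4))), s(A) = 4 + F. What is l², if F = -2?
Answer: 256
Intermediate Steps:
s(A) = 2 (s(A) = 4 - 2 = 2)
l = 16 (l = 4*(-2 + (2 - 1*(-4))) = 4*(-2 + (2 + 4)) = 4*(-2 + 6) = 4*4 = 16)
l² = 16² = 256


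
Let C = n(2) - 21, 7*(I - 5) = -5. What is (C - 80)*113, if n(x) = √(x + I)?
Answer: -11413 + 226*√77/7 ≈ -11130.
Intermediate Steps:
I = 30/7 (I = 5 + (⅐)*(-5) = 5 - 5/7 = 30/7 ≈ 4.2857)
n(x) = √(30/7 + x) (n(x) = √(x + 30/7) = √(30/7 + x))
C = -21 + 2*√77/7 (C = √(210 + 49*2)/7 - 21 = √(210 + 98)/7 - 21 = √308/7 - 21 = (2*√77)/7 - 21 = 2*√77/7 - 21 = -21 + 2*√77/7 ≈ -18.493)
(C - 80)*113 = ((-21 + 2*√77/7) - 80)*113 = (-101 + 2*√77/7)*113 = -11413 + 226*√77/7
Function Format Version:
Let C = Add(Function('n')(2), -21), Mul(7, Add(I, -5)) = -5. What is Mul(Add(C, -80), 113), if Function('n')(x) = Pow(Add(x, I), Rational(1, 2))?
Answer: Add(-11413, Mul(Rational(226, 7), Pow(77, Rational(1, 2)))) ≈ -11130.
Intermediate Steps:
I = Rational(30, 7) (I = Add(5, Mul(Rational(1, 7), -5)) = Add(5, Rational(-5, 7)) = Rational(30, 7) ≈ 4.2857)
Function('n')(x) = Pow(Add(Rational(30, 7), x), Rational(1, 2)) (Function('n')(x) = Pow(Add(x, Rational(30, 7)), Rational(1, 2)) = Pow(Add(Rational(30, 7), x), Rational(1, 2)))
C = Add(-21, Mul(Rational(2, 7), Pow(77, Rational(1, 2)))) (C = Add(Mul(Rational(1, 7), Pow(Add(210, Mul(49, 2)), Rational(1, 2))), -21) = Add(Mul(Rational(1, 7), Pow(Add(210, 98), Rational(1, 2))), -21) = Add(Mul(Rational(1, 7), Pow(308, Rational(1, 2))), -21) = Add(Mul(Rational(1, 7), Mul(2, Pow(77, Rational(1, 2)))), -21) = Add(Mul(Rational(2, 7), Pow(77, Rational(1, 2))), -21) = Add(-21, Mul(Rational(2, 7), Pow(77, Rational(1, 2)))) ≈ -18.493)
Mul(Add(C, -80), 113) = Mul(Add(Add(-21, Mul(Rational(2, 7), Pow(77, Rational(1, 2)))), -80), 113) = Mul(Add(-101, Mul(Rational(2, 7), Pow(77, Rational(1, 2)))), 113) = Add(-11413, Mul(Rational(226, 7), Pow(77, Rational(1, 2))))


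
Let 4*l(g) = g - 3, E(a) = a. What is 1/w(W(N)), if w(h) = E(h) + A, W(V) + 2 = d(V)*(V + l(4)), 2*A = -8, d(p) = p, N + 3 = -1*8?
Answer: 4/449 ≈ 0.0089087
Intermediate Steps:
N = -11 (N = -3 - 1*8 = -3 - 8 = -11)
l(g) = -¾ + g/4 (l(g) = (g - 3)/4 = (-3 + g)/4 = -¾ + g/4)
A = -4 (A = (½)*(-8) = -4)
W(V) = -2 + V*(¼ + V) (W(V) = -2 + V*(V + (-¾ + (¼)*4)) = -2 + V*(V + (-¾ + 1)) = -2 + V*(V + ¼) = -2 + V*(¼ + V))
w(h) = -4 + h (w(h) = h - 4 = -4 + h)
1/w(W(N)) = 1/(-4 + (-2 + (-11)² + (¼)*(-11))) = 1/(-4 + (-2 + 121 - 11/4)) = 1/(-4 + 465/4) = 1/(449/4) = 4/449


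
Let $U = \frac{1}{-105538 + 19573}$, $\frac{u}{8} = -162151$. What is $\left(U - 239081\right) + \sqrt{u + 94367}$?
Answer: $- \frac{20552598166}{85965} + 3 i \sqrt{133649} \approx -2.3908 \cdot 10^{5} + 1096.7 i$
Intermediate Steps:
$u = -1297208$ ($u = 8 \left(-162151\right) = -1297208$)
$U = - \frac{1}{85965}$ ($U = \frac{1}{-85965} = - \frac{1}{85965} \approx -1.1633 \cdot 10^{-5}$)
$\left(U - 239081\right) + \sqrt{u + 94367} = \left(- \frac{1}{85965} - 239081\right) + \sqrt{-1297208 + 94367} = - \frac{20552598166}{85965} + \sqrt{-1202841} = - \frac{20552598166}{85965} + 3 i \sqrt{133649}$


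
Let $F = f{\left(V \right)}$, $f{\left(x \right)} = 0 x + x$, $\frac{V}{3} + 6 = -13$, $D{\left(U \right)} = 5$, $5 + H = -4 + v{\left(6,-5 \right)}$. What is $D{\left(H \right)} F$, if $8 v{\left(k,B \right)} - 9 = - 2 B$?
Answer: $-285$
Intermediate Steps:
$v{\left(k,B \right)} = \frac{9}{8} - \frac{B}{4}$ ($v{\left(k,B \right)} = \frac{9}{8} + \frac{\left(-2\right) B}{8} = \frac{9}{8} - \frac{B}{4}$)
$H = - \frac{53}{8}$ ($H = -5 + \left(-4 + \left(\frac{9}{8} - - \frac{5}{4}\right)\right) = -5 + \left(-4 + \left(\frac{9}{8} + \frac{5}{4}\right)\right) = -5 + \left(-4 + \frac{19}{8}\right) = -5 - \frac{13}{8} = - \frac{53}{8} \approx -6.625$)
$V = -57$ ($V = -18 + 3 \left(-13\right) = -18 - 39 = -57$)
$f{\left(x \right)} = x$ ($f{\left(x \right)} = 0 + x = x$)
$F = -57$
$D{\left(H \right)} F = 5 \left(-57\right) = -285$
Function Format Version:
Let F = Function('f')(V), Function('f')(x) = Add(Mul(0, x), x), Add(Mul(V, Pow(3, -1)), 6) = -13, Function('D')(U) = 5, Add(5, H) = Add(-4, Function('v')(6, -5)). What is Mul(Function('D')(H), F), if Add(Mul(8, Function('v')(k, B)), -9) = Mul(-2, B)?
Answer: -285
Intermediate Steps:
Function('v')(k, B) = Add(Rational(9, 8), Mul(Rational(-1, 4), B)) (Function('v')(k, B) = Add(Rational(9, 8), Mul(Rational(1, 8), Mul(-2, B))) = Add(Rational(9, 8), Mul(Rational(-1, 4), B)))
H = Rational(-53, 8) (H = Add(-5, Add(-4, Add(Rational(9, 8), Mul(Rational(-1, 4), -5)))) = Add(-5, Add(-4, Add(Rational(9, 8), Rational(5, 4)))) = Add(-5, Add(-4, Rational(19, 8))) = Add(-5, Rational(-13, 8)) = Rational(-53, 8) ≈ -6.6250)
V = -57 (V = Add(-18, Mul(3, -13)) = Add(-18, -39) = -57)
Function('f')(x) = x (Function('f')(x) = Add(0, x) = x)
F = -57
Mul(Function('D')(H), F) = Mul(5, -57) = -285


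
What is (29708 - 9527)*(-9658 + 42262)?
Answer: 657981324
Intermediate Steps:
(29708 - 9527)*(-9658 + 42262) = 20181*32604 = 657981324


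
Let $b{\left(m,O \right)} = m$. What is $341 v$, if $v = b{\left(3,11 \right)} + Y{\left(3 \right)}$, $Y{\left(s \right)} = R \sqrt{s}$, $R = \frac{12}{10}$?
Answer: $1023 + \frac{2046 \sqrt{3}}{5} \approx 1731.8$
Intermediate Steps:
$R = \frac{6}{5}$ ($R = 12 \cdot \frac{1}{10} = \frac{6}{5} \approx 1.2$)
$Y{\left(s \right)} = \frac{6 \sqrt{s}}{5}$
$v = 3 + \frac{6 \sqrt{3}}{5} \approx 5.0785$
$341 v = 341 \left(3 + \frac{6 \sqrt{3}}{5}\right) = 1023 + \frac{2046 \sqrt{3}}{5}$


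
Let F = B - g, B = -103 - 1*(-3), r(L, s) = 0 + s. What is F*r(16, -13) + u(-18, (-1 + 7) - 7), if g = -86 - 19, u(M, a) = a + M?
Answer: -84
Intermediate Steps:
r(L, s) = s
u(M, a) = M + a
B = -100 (B = -103 + 3 = -100)
g = -105
F = 5 (F = -100 - 1*(-105) = -100 + 105 = 5)
F*r(16, -13) + u(-18, (-1 + 7) - 7) = 5*(-13) + (-18 + ((-1 + 7) - 7)) = -65 + (-18 + (6 - 7)) = -65 + (-18 - 1) = -65 - 19 = -84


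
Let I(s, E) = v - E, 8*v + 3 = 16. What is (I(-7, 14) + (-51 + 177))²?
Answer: 826281/64 ≈ 12911.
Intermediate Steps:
v = 13/8 (v = -3/8 + (⅛)*16 = -3/8 + 2 = 13/8 ≈ 1.6250)
I(s, E) = 13/8 - E
(I(-7, 14) + (-51 + 177))² = ((13/8 - 1*14) + (-51 + 177))² = ((13/8 - 14) + 126)² = (-99/8 + 126)² = (909/8)² = 826281/64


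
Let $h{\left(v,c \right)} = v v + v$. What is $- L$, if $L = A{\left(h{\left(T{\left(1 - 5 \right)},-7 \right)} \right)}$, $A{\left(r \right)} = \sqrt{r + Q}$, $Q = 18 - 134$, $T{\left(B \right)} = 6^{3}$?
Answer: $- 2 \sqrt{11689} \approx -216.23$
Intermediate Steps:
$T{\left(B \right)} = 216$
$h{\left(v,c \right)} = v + v^{2}$ ($h{\left(v,c \right)} = v^{2} + v = v + v^{2}$)
$Q = -116$ ($Q = 18 - 134 = -116$)
$A{\left(r \right)} = \sqrt{-116 + r}$ ($A{\left(r \right)} = \sqrt{r - 116} = \sqrt{-116 + r}$)
$L = 2 \sqrt{11689}$ ($L = \sqrt{-116 + 216 \left(1 + 216\right)} = \sqrt{-116 + 216 \cdot 217} = \sqrt{-116 + 46872} = \sqrt{46756} = 2 \sqrt{11689} \approx 216.23$)
$- L = - 2 \sqrt{11689}$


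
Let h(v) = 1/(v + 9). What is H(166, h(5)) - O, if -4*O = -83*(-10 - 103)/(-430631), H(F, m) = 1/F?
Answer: 82805/142969492 ≈ 0.00057918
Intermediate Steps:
h(v) = 1/(9 + v)
O = 9379/1722524 (O = -(-83*(-10 - 103))/(4*(-430631)) = -(-83*(-113))*(-1)/(4*430631) = -9379*(-1)/(4*430631) = -1/4*(-9379/430631) = 9379/1722524 ≈ 0.0054449)
H(166, h(5)) - O = 1/166 - 1*9379/1722524 = 1/166 - 9379/1722524 = 82805/142969492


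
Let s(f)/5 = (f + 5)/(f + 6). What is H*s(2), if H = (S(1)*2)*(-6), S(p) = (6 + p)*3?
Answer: -2205/2 ≈ -1102.5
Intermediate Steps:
S(p) = 18 + 3*p
H = -252 (H = ((18 + 3*1)*2)*(-6) = ((18 + 3)*2)*(-6) = (21*2)*(-6) = 42*(-6) = -252)
s(f) = 5*(5 + f)/(6 + f) (s(f) = 5*((f + 5)/(f + 6)) = 5*((5 + f)/(6 + f)) = 5*(5 + f)/(6 + f))
H*s(2) = -1260*(5 + 2)/(6 + 2) = -1260*7/8 = -252*35/8 = -2205/2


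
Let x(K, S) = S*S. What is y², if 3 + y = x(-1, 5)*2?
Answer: 2209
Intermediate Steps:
x(K, S) = S²
y = 47 (y = -3 + 5²*2 = -3 + 25*2 = -3 + 50 = 47)
y² = 47² = 2209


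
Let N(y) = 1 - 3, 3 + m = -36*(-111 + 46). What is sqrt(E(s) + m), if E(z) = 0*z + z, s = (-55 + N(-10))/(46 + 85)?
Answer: 3*sqrt(4455310)/131 ≈ 48.338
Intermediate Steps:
m = 2337 (m = -3 - 36*(-111 + 46) = -3 - 36*(-65) = -3 + 2340 = 2337)
N(y) = -2
s = -57/131 (s = (-55 - 2)/(46 + 85) = -57/131 ≈ -0.43511)
E(z) = z (E(z) = 0 + z = z)
sqrt(E(s) + m) = sqrt(-57/131 + 2337) = sqrt(306090/131) = 3*sqrt(4455310)/131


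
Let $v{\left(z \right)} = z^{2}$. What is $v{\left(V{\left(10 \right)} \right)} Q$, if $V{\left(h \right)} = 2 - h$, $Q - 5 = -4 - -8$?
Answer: $576$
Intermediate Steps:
$Q = 9$ ($Q = 5 - -4 = 5 + \left(-4 + 8\right) = 5 + 4 = 9$)
$v{\left(V{\left(10 \right)} \right)} Q = \left(2 - 10\right)^{2} \cdot 9 = \left(-8\right)^{2} \cdot 9 = 64 \cdot 9 = 576$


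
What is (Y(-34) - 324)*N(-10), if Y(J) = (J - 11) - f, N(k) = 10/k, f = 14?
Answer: 383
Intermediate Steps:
Y(J) = -25 + J (Y(J) = (J - 11) - 1*14 = (-11 + J) - 14 = -25 + J)
(Y(-34) - 324)*N(-10) = ((-25 - 34) - 324)*(10/(-10)) = (-59 - 324)*(10*(-⅒)) = -383*(-1) = 383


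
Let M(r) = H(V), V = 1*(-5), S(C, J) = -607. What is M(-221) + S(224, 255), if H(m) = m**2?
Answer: -582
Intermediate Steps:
V = -5
M(r) = 25 (M(r) = (-5)**2 = 25)
M(-221) + S(224, 255) = 25 - 607 = -582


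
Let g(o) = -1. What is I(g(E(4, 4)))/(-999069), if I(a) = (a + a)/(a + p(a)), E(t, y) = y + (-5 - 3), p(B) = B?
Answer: -1/999069 ≈ -1.0009e-6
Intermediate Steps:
E(t, y) = -8 + y (E(t, y) = y - 8 = -8 + y)
I(a) = 1 (I(a) = (a + a)/(a + a) = (2*a)/((2*a)) = (2*a)*(1/(2*a)) = 1)
I(g(E(4, 4)))/(-999069) = 1/(-999069) = 1*(-1/999069) = -1/999069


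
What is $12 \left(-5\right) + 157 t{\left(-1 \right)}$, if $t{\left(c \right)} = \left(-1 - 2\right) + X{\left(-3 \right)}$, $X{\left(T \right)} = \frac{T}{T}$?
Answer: $-374$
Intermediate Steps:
$X{\left(T \right)} = 1$
$t{\left(c \right)} = -2$ ($t{\left(c \right)} = \left(-1 - 2\right) + 1 = -3 + 1 = -2$)
$12 \left(-5\right) + 157 t{\left(-1 \right)} = 12 \left(-5\right) + 157 \left(-2\right) = -60 - 314 = -374$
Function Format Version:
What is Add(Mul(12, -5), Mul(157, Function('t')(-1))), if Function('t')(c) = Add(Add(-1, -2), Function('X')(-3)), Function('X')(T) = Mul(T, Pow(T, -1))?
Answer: -374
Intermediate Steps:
Function('X')(T) = 1
Function('t')(c) = -2 (Function('t')(c) = Add(Add(-1, -2), 1) = Add(-3, 1) = -2)
Add(Mul(12, -5), Mul(157, Function('t')(-1))) = Add(Mul(12, -5), Mul(157, -2)) = Add(-60, -314) = -374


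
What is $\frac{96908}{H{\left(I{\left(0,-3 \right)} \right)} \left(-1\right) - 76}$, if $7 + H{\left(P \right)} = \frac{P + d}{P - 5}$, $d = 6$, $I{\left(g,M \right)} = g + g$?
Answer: $- \frac{484540}{339} \approx -1429.3$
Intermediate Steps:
$I{\left(g,M \right)} = 2 g$
$H{\left(P \right)} = -7 + \frac{6 + P}{-5 + P}$ ($H{\left(P \right)} = -7 + \frac{P + 6}{P - 5} = -7 + \frac{6 + P}{-5 + P}$)
$\frac{96908}{H{\left(I{\left(0,-3 \right)} \right)} \left(-1\right) - 76} = \frac{96908}{\frac{41 - 6 \cdot 2 \cdot 0}{-5 + 2 \cdot 0} \left(-1\right) - 76} = \frac{96908}{\frac{41 - 0}{-5 + 0} \left(-1\right) - 76} = \frac{96908}{\frac{41 + 0}{-5} \left(-1\right) - 76} = \frac{96908}{\left(- \frac{1}{5}\right) 41 \left(-1\right) - 76} = \frac{96908}{\left(- \frac{41}{5}\right) \left(-1\right) - 76} = \frac{96908}{\frac{41}{5} - 76} = \frac{96908}{- \frac{339}{5}} = 96908 \left(- \frac{5}{339}\right) = - \frac{484540}{339}$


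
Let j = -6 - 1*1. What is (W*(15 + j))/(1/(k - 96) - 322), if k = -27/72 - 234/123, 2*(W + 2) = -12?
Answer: 1031520/5189999 ≈ 0.19875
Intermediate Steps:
W = -8 (W = -2 + (1/2)*(-12) = -2 - 6 = -8)
k = -747/328 (k = -27*1/72 - 234*1/123 = -3/8 - 78/41 = -747/328 ≈ -2.2774)
j = -7 (j = -6 - 1 = -7)
(W*(15 + j))/(1/(k - 96) - 322) = (-8*(15 - 7))/(1/(-747/328 - 96) - 322) = (-8*8)/(1/(-32235/328) - 322) = -64/(-328/32235 - 322) = -64/(-10379998/32235) = -64*(-32235/10379998) = 1031520/5189999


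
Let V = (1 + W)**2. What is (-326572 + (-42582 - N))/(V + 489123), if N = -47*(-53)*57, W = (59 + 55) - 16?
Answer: -511141/498924 ≈ -1.0245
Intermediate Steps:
W = 98 (W = 114 - 16 = 98)
N = 141987 (N = 2491*57 = 141987)
V = 9801 (V = (1 + 98)**2 = 99**2 = 9801)
(-326572 + (-42582 - N))/(V + 489123) = (-326572 + (-42582 - 1*141987))/(9801 + 489123) = (-326572 + (-42582 - 141987))/498924 = (-326572 - 184569)*(1/498924) = -511141*1/498924 = -511141/498924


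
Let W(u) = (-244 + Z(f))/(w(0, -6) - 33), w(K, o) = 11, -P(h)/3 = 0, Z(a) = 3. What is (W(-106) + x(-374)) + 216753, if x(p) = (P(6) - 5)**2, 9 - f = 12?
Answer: 4769357/22 ≈ 2.1679e+5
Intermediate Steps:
f = -3 (f = 9 - 1*12 = 9 - 12 = -3)
P(h) = 0 (P(h) = -3*0 = 0)
W(u) = 241/22 (W(u) = (-244 + 3)/(11 - 33) = -241/(-22) = -241*(-1/22) = 241/22)
x(p) = 25 (x(p) = (0 - 5)**2 = (-5)**2 = 25)
(W(-106) + x(-374)) + 216753 = (241/22 + 25) + 216753 = 791/22 + 216753 = 4769357/22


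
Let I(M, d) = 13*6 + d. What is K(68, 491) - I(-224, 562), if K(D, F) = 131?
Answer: -509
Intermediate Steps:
I(M, d) = 78 + d
K(68, 491) - I(-224, 562) = 131 - (78 + 562) = 131 - 1*640 = 131 - 640 = -509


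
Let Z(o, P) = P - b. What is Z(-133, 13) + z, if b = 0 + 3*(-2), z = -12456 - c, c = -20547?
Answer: 8110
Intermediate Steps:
z = 8091 (z = -12456 - 1*(-20547) = -12456 + 20547 = 8091)
b = -6 (b = 0 - 6 = -6)
Z(o, P) = 6 + P (Z(o, P) = P - 1*(-6) = P + 6 = 6 + P)
Z(-133, 13) + z = (6 + 13) + 8091 = 19 + 8091 = 8110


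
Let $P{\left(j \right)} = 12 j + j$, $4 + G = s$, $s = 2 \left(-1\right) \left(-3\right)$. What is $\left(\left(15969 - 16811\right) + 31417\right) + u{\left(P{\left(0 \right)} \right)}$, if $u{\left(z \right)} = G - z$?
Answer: $30577$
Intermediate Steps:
$s = 6$ ($s = \left(-2\right) \left(-3\right) = 6$)
$G = 2$ ($G = -4 + 6 = 2$)
$P{\left(j \right)} = 13 j$
$u{\left(z \right)} = 2 - z$
$\left(\left(15969 - 16811\right) + 31417\right) + u{\left(P{\left(0 \right)} \right)} = \left(\left(15969 - 16811\right) + 31417\right) + \left(2 - 13 \cdot 0\right) = \left(-842 + 31417\right) + \left(2 - 0\right) = 30575 + \left(2 + 0\right) = 30575 + 2 = 30577$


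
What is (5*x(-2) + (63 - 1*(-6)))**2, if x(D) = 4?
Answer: 7921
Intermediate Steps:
(5*x(-2) + (63 - 1*(-6)))**2 = (5*4 + (63 - 1*(-6)))**2 = (20 + (63 + 6))**2 = (20 + 69)**2 = 89**2 = 7921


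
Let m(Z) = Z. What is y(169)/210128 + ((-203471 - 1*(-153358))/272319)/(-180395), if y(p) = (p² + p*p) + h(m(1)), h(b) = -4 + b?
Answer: 2805980605764059/10322535059258640 ≈ 0.27183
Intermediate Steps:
y(p) = -3 + 2*p² (y(p) = (p² + p*p) + (-4 + 1) = (p² + p²) - 3 = 2*p² - 3 = -3 + 2*p²)
y(169)/210128 + ((-203471 - 1*(-153358))/272319)/(-180395) = (-3 + 2*169²)/210128 + ((-203471 - 1*(-153358))/272319)/(-180395) = (-3 + 2*28561)*(1/210128) + ((-203471 + 153358)*(1/272319))*(-1/180395) = (-3 + 57122)*(1/210128) - 50113*1/272319*(-1/180395) = 57119*(1/210128) - 50113/272319*(-1/180395) = 57119/210128 + 50113/49124986005 = 2805980605764059/10322535059258640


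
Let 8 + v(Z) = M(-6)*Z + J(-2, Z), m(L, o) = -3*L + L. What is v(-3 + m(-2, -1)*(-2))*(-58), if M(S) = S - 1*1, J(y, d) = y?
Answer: -3886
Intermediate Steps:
m(L, o) = -2*L
M(S) = -1 + S (M(S) = S - 1 = -1 + S)
v(Z) = -10 - 7*Z (v(Z) = -8 + ((-1 - 6)*Z - 2) = -8 + (-7*Z - 2) = -8 + (-2 - 7*Z) = -10 - 7*Z)
v(-3 + m(-2, -1)*(-2))*(-58) = (-10 - 7*(-3 - 2*(-2)*(-2)))*(-58) = (-10 - 7*(-3 + 4*(-2)))*(-58) = (-10 - 7*(-3 - 8))*(-58) = (-10 - 7*(-11))*(-58) = (-10 + 77)*(-58) = 67*(-58) = -3886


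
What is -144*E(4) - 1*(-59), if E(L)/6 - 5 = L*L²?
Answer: -59557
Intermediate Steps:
E(L) = 30 + 6*L³ (E(L) = 30 + 6*(L*L²) = 30 + 6*L³)
-144*E(4) - 1*(-59) = -144*(30 + 6*4³) - 1*(-59) = -144*(30 + 6*64) + 59 = -144*(30 + 384) + 59 = -144*414 + 59 = -59616 + 59 = -59557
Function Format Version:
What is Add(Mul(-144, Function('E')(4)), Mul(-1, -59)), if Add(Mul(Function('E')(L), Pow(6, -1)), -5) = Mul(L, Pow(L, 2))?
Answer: -59557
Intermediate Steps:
Function('E')(L) = Add(30, Mul(6, Pow(L, 3))) (Function('E')(L) = Add(30, Mul(6, Mul(L, Pow(L, 2)))) = Add(30, Mul(6, Pow(L, 3))))
Add(Mul(-144, Function('E')(4)), Mul(-1, -59)) = Add(Mul(-144, Add(30, Mul(6, Pow(4, 3)))), Mul(-1, -59)) = Add(Mul(-144, Add(30, Mul(6, 64))), 59) = Add(Mul(-144, Add(30, 384)), 59) = Add(Mul(-144, 414), 59) = Add(-59616, 59) = -59557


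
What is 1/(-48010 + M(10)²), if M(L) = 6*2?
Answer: -1/47866 ≈ -2.0892e-5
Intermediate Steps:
M(L) = 12
1/(-48010 + M(10)²) = 1/(-48010 + 12²) = 1/(-48010 + 144) = 1/(-47866) = -1/47866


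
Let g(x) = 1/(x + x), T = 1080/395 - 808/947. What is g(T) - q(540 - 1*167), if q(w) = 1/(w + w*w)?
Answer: 5218140843/19630721440 ≈ 0.26581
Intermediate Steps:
q(w) = 1/(w + w**2)
T = 140720/74813 (T = 1080*(1/395) - 808*1/947 = 216/79 - 808/947 = 140720/74813 ≈ 1.8810)
g(x) = 1/(2*x)
g(T) - q(540 - 1*167) = 1/(2*(140720/74813)) - 1/((540 - 1*167)*(1 + (540 - 1*167))) = (1/2)*(74813/140720) - 1/((540 - 167)*(1 + (540 - 167))) = 74813/281440 - 1/(373*(1 + 373)) = 74813/281440 - 1/(373*374) = 74813/281440 - 1*1/139502 = 74813/281440 - 1/139502 = 5218140843/19630721440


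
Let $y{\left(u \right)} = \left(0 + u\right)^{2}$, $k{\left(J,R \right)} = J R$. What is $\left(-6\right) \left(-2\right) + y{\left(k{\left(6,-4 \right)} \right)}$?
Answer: $588$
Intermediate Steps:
$y{\left(u \right)} = u^{2}$
$\left(-6\right) \left(-2\right) + y{\left(k{\left(6,-4 \right)} \right)} = \left(-6\right) \left(-2\right) + \left(6 \left(-4\right)\right)^{2} = 12 + \left(-24\right)^{2} = 12 + 576 = 588$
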